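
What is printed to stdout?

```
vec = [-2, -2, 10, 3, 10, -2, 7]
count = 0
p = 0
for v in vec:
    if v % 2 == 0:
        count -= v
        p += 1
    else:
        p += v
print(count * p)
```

v=-2: even, count = 0-(-2) = 2; p=1
v=-2: even, count = 2-(-2) = 4; p=2
v=10: even, count = 4-10 = -6; p=3
v=3: not even; p=6
v=10: even, count = (-6)-10 = -16; p=7
v=-2: even, count = (-16)-(-2) = -14; p=8
v=7: not even; p=15
count*p = (-14)*15 = -210

-210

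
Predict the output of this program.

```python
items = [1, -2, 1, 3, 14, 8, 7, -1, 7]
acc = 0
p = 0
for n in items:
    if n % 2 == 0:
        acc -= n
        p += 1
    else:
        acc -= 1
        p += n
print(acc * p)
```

n=1: not even, acc = 0-1 = -1; p=1
n=-2: even, acc = (-1)-(-2) = 1; p=2
n=1: not even, acc = 1-1 = 0; p=3
n=3: not even, acc = 0-1 = -1; p=6
n=14: even, acc = (-1)-14 = -15; p=7
n=8: even, acc = (-15)-8 = -23; p=8
n=7: not even, acc = (-23)-1 = -24; p=15
n=-1: not even, acc = (-24)-1 = -25; p=14
n=7: not even, acc = (-25)-1 = -26; p=21
acc*p = (-26)*21 = -546

-546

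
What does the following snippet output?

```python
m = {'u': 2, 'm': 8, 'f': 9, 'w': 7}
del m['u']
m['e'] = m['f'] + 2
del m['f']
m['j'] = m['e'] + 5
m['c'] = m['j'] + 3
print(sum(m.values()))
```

del 'u' → {'m': 8, 'f': 9, 'w': 7}
m['e'] = m['f']+2 = 11 → {'m': 8, 'f': 9, 'w': 7, 'e': 11}
del 'f' → {'m': 8, 'w': 7, 'e': 11}
m['j'] = m['e']+5 = 16 → {'m': 8, 'w': 7, 'e': 11, 'j': 16}
m['c'] = m['j']+3 = 19 → {'m': 8, 'w': 7, 'e': 11, 'j': 16, 'c': 19}
sum of values = 61

61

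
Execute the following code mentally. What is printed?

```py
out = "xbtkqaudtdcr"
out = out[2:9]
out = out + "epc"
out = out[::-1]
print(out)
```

cpetduaqkt

slice [2:9] → 'tkqaudt'
+ 'epc' → 'tkqaudtepc'
reverse → 'cpetduaqkt'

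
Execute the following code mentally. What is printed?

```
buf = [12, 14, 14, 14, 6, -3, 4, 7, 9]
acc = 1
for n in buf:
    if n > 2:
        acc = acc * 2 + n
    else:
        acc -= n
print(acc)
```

n=12: >2, acc = 1*2+12 = 14
n=14: >2, acc = 14*2+14 = 42
n=14: >2, acc = 42*2+14 = 98
n=14: >2, acc = 98*2+14 = 210
n=6: >2, acc = 210*2+6 = 426
n=-3: not >2, acc = 426-(-3) = 429
n=4: >2, acc = 429*2+4 = 862
n=7: >2, acc = 862*2+7 = 1731
n=9: >2, acc = 1731*2+9 = 3471

3471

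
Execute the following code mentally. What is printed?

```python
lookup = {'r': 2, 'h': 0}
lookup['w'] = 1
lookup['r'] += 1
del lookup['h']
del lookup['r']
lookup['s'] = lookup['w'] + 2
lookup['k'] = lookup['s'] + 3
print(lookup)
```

{'w': 1, 's': 3, 'k': 6}

lookup['w'] = 1 → {'r': 2, 'h': 0, 'w': 1}
lookup['r'] = 2+1 = 3 → {'r': 3, 'h': 0, 'w': 1}
del 'h' → {'r': 3, 'w': 1}
del 'r' → {'w': 1}
lookup['s'] = lookup['w']+2 = 3 → {'w': 1, 's': 3}
lookup['k'] = lookup['s']+3 = 6 → {'w': 1, 's': 3, 'k': 6}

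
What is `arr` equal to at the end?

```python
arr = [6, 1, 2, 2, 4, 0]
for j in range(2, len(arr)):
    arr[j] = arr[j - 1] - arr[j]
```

[6, 1, -1, -3, -7, -7]

j=2: arr[2] = 1-2 = -1 → [6, 1, -1, 2, 4, 0]
j=3: arr[3] = (-1)-2 = -3 → [6, 1, -1, -3, 4, 0]
j=4: arr[4] = (-3)-4 = -7 → [6, 1, -1, -3, -7, 0]
j=5: arr[5] = (-7)-0 = -7 → [6, 1, -1, -3, -7, -7]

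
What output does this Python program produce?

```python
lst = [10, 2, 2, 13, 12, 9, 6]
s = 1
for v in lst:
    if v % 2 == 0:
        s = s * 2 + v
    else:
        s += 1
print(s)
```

252

v=10: even, s = 1*2+10 = 12
v=2: even, s = 12*2+2 = 26
v=2: even, s = 26*2+2 = 54
v=13: not even, s = 54+1 = 55
v=12: even, s = 55*2+12 = 122
v=9: not even, s = 122+1 = 123
v=6: even, s = 123*2+6 = 252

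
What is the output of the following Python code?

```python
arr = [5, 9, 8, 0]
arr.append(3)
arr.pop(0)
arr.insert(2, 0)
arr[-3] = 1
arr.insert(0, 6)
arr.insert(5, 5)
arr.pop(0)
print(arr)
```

[9, 8, 1, 0, 5, 3]

append 3 → [5, 9, 8, 0, 3]
pop(0) removes 5 → [9, 8, 0, 3]
insert 0 at 2 → [9, 8, 0, 0, 3]
arr[-3] = 1 → [9, 8, 1, 0, 3]
insert 6 at 0 → [6, 9, 8, 1, 0, 3]
insert 5 at 5 → [6, 9, 8, 1, 0, 5, 3]
pop(0) removes 6 → [9, 8, 1, 0, 5, 3]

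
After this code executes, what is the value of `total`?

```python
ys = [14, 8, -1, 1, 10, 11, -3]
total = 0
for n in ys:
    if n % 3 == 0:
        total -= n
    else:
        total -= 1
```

n=14: not %3==0, total = 0-1 = -1
n=8: not %3==0, total = (-1)-1 = -2
n=-1: not %3==0, total = (-2)-1 = -3
n=1: not %3==0, total = (-3)-1 = -4
n=10: not %3==0, total = (-4)-1 = -5
n=11: not %3==0, total = (-5)-1 = -6
n=-3: %3==0, total = (-6)-(-3) = -3

-3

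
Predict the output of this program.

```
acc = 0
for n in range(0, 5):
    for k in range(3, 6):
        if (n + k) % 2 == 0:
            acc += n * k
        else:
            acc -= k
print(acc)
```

24

n=0,k=3: odd sum, acc = 0-3 = -3
n=0,k=4: even sum, acc = (-3)+0 = -3
n=0,k=5: odd sum, acc = (-3)-5 = -8
n=1,k=3: even sum, acc = (-8)+3 = -5
n=1,k=4: odd sum, acc = (-5)-4 = -9
n=1,k=5: even sum, acc = (-9)+5 = -4
n=2,k=3: odd sum, acc = (-4)-3 = -7
n=2,k=4: even sum, acc = (-7)+8 = 1
n=2,k=5: odd sum, acc = 1-5 = -4
n=3,k=3: even sum, acc = (-4)+9 = 5
n=3,k=4: odd sum, acc = 5-4 = 1
n=3,k=5: even sum, acc = 1+15 = 16
n=4,k=3: odd sum, acc = 16-3 = 13
n=4,k=4: even sum, acc = 13+16 = 29
n=4,k=5: odd sum, acc = 29-5 = 24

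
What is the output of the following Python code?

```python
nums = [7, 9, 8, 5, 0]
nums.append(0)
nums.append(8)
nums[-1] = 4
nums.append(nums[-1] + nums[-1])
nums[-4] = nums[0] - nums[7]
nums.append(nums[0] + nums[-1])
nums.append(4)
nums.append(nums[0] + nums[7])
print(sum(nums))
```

append 0 → [7, 9, 8, 5, 0, 0]
append 8 → [7, 9, 8, 5, 0, 0, 8]
nums[-1] = 4 → [7, 9, 8, 5, 0, 0, 4]
append nums[-1]+nums[-1] = 4+4 = 8 → [7, 9, 8, 5, 0, 0, 4, 8]
nums[-4] = nums[0]-nums[7] = 7-8 = -1 → [7, 9, 8, 5, -1, 0, 4, 8]
append nums[0]+nums[-1] = 7+8 = 15 → [7, 9, 8, 5, -1, 0, 4, 8, 15]
append 4 → [7, 9, 8, 5, -1, 0, 4, 8, 15, 4]
append nums[0]+nums[7] = 7+8 = 15 → [7, 9, 8, 5, -1, 0, 4, 8, 15, 4, 15]
sum = 74

74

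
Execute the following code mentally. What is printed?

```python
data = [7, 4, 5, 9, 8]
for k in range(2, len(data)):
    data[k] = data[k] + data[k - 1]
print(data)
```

k=2: data[2] = 5+4 = 9 → [7, 4, 9, 9, 8]
k=3: data[3] = 9+9 = 18 → [7, 4, 9, 18, 8]
k=4: data[4] = 8+18 = 26 → [7, 4, 9, 18, 26]

[7, 4, 9, 18, 26]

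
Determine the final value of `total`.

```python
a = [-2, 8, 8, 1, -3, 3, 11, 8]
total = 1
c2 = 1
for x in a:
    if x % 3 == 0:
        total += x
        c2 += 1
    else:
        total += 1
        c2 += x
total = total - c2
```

-30

x=-2: not %3==0, total = 1+1 = 2; c2=-1
x=8: not %3==0, total = 2+1 = 3; c2=7
x=8: not %3==0, total = 3+1 = 4; c2=15
x=1: not %3==0, total = 4+1 = 5; c2=16
x=-3: %3==0, total = 5+(-3) = 2; c2=17
x=3: %3==0, total = 2+3 = 5; c2=18
x=11: not %3==0, total = 5+1 = 6; c2=29
x=8: not %3==0, total = 6+1 = 7; c2=37
total-c2 = 7-37 = -30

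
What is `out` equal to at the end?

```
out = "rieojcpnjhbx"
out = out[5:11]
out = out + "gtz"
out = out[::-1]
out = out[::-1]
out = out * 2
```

slice [5:11] → 'cpnjhb'
+ 'gtz' → 'cpnjhbgtz'
reverse → 'ztgbhjnpc'
reverse → 'cpnjhbgtz'
repeat ×2 → 'cpnjhbgtzcpnjhbgtz'

'cpnjhbgtzcpnjhbgtz'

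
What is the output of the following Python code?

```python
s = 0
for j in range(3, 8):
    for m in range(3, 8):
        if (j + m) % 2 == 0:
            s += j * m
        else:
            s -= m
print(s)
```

265

j=3,m=3: even sum, s = 0+9 = 9
j=3,m=4: odd sum, s = 9-4 = 5
j=3,m=5: even sum, s = 5+15 = 20
j=3,m=6: odd sum, s = 20-6 = 14
j=3,m=7: even sum, s = 14+21 = 35
j=4,m=3: odd sum, s = 35-3 = 32
j=4,m=4: even sum, s = 32+16 = 48
j=4,m=5: odd sum, s = 48-5 = 43
j=4,m=6: even sum, s = 43+24 = 67
j=4,m=7: odd sum, s = 67-7 = 60
j=5,m=3: even sum, s = 60+15 = 75
j=5,m=4: odd sum, s = 75-4 = 71
j=5,m=5: even sum, s = 71+25 = 96
j=5,m=6: odd sum, s = 96-6 = 90
j=5,m=7: even sum, s = 90+35 = 125
j=6,m=3: odd sum, s = 125-3 = 122
j=6,m=4: even sum, s = 122+24 = 146
j=6,m=5: odd sum, s = 146-5 = 141
j=6,m=6: even sum, s = 141+36 = 177
j=6,m=7: odd sum, s = 177-7 = 170
j=7,m=3: even sum, s = 170+21 = 191
j=7,m=4: odd sum, s = 191-4 = 187
j=7,m=5: even sum, s = 187+35 = 222
j=7,m=6: odd sum, s = 222-6 = 216
j=7,m=7: even sum, s = 216+49 = 265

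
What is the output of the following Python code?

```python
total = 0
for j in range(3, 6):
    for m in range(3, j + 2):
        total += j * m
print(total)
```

j=3,m=3: total = 0+9 = 9
j=3,m=4: total = 9+12 = 21
j=4,m=3: total = 21+12 = 33
j=4,m=4: total = 33+16 = 49
j=4,m=5: total = 49+20 = 69
j=5,m=3: total = 69+15 = 84
j=5,m=4: total = 84+20 = 104
j=5,m=5: total = 104+25 = 129
j=5,m=6: total = 129+30 = 159

159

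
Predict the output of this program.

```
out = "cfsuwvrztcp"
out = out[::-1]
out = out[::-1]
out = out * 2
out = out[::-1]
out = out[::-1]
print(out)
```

cfsuwvrztcpcfsuwvrztcp

reverse → 'pctzrvwusfc'
reverse → 'cfsuwvrztcp'
repeat ×2 → 'cfsuwvrztcpcfsuwvrztcp'
reverse → 'pctzrvwusfcpctzrvwusfc'
reverse → 'cfsuwvrztcpcfsuwvrztcp'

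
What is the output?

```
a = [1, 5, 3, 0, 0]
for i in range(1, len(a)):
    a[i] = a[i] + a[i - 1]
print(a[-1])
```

i=1: a[1] = 5+1 = 6 → [1, 6, 3, 0, 0]
i=2: a[2] = 3+6 = 9 → [1, 6, 9, 0, 0]
i=3: a[3] = 0+9 = 9 → [1, 6, 9, 9, 0]
i=4: a[4] = 0+9 = 9 → [1, 6, 9, 9, 9]

9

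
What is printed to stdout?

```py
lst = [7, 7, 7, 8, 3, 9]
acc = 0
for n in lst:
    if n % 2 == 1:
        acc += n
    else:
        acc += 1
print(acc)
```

n=7: odd, acc = 0+7 = 7
n=7: odd, acc = 7+7 = 14
n=7: odd, acc = 14+7 = 21
n=8: not odd, acc = 21+1 = 22
n=3: odd, acc = 22+3 = 25
n=9: odd, acc = 25+9 = 34

34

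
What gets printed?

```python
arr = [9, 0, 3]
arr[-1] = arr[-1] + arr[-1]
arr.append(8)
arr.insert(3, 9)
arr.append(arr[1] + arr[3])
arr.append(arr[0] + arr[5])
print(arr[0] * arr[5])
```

81

arr[-1] = arr[-1]+arr[-1] = 3+3 = 6 → [9, 0, 6]
append 8 → [9, 0, 6, 8]
insert 9 at 3 → [9, 0, 6, 9, 8]
append arr[1]+arr[3] = 0+9 = 9 → [9, 0, 6, 9, 8, 9]
append arr[0]+arr[5] = 9+9 = 18 → [9, 0, 6, 9, 8, 9, 18]
arr[0]*arr[5] = 9*9 = 81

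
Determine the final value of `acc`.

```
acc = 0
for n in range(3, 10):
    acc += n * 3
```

n=3: acc = 0+3*3 = 9
n=4: acc = 9+4*3 = 21
n=5: acc = 21+5*3 = 36
n=6: acc = 36+6*3 = 54
n=7: acc = 54+7*3 = 75
n=8: acc = 75+8*3 = 99
n=9: acc = 99+9*3 = 126

126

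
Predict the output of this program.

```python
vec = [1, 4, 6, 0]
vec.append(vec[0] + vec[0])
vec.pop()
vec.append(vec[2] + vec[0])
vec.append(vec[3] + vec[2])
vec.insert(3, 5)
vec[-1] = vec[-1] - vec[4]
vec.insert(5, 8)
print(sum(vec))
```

append vec[0]+vec[0] = 1+1 = 2 → [1, 4, 6, 0, 2]
pop() removes 2 → [1, 4, 6, 0]
append vec[2]+vec[0] = 6+1 = 7 → [1, 4, 6, 0, 7]
append vec[3]+vec[2] = 0+6 = 6 → [1, 4, 6, 0, 7, 6]
insert 5 at 3 → [1, 4, 6, 5, 0, 7, 6]
vec[-1] = vec[-1]-vec[4] = 6-0 = 6 → [1, 4, 6, 5, 0, 7, 6]
insert 8 at 5 → [1, 4, 6, 5, 0, 8, 7, 6]
sum = 37

37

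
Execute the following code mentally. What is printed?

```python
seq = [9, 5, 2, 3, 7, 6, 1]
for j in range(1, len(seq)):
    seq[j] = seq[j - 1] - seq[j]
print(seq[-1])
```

-15

j=1: seq[1] = 9-5 = 4 → [9, 4, 2, 3, 7, 6, 1]
j=2: seq[2] = 4-2 = 2 → [9, 4, 2, 3, 7, 6, 1]
j=3: seq[3] = 2-3 = -1 → [9, 4, 2, -1, 7, 6, 1]
j=4: seq[4] = (-1)-7 = -8 → [9, 4, 2, -1, -8, 6, 1]
j=5: seq[5] = (-8)-6 = -14 → [9, 4, 2, -1, -8, -14, 1]
j=6: seq[6] = (-14)-1 = -15 → [9, 4, 2, -1, -8, -14, -15]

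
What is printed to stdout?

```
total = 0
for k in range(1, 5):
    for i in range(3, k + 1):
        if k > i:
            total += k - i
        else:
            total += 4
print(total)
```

k=3,i=3: not 3>3, total = 0+4 = 4
k=4,i=3: 4>3, total = 4+1 = 5
k=4,i=4: not 4>4, total = 5+4 = 9

9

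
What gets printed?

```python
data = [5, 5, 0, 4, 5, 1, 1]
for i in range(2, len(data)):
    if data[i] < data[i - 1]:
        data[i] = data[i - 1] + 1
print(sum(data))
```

50

i=2: 0<5, data[2] = 5+1 = 6 → [5, 5, 6, 4, 5, 1, 1]
i=3: 4<6, data[3] = 6+1 = 7 → [5, 5, 6, 7, 5, 1, 1]
i=4: 5<7, data[4] = 7+1 = 8 → [5, 5, 6, 7, 8, 1, 1]
i=5: 1<8, data[5] = 8+1 = 9 → [5, 5, 6, 7, 8, 9, 1]
i=6: 1<9, data[6] = 9+1 = 10 → [5, 5, 6, 7, 8, 9, 10]
sum = 50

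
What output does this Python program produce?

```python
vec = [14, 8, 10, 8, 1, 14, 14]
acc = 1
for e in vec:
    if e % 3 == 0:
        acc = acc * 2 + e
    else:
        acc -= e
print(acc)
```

e=14: not %3==0, acc = 1-14 = -13
e=8: not %3==0, acc = (-13)-8 = -21
e=10: not %3==0, acc = (-21)-10 = -31
e=8: not %3==0, acc = (-31)-8 = -39
e=1: not %3==0, acc = (-39)-1 = -40
e=14: not %3==0, acc = (-40)-14 = -54
e=14: not %3==0, acc = (-54)-14 = -68

-68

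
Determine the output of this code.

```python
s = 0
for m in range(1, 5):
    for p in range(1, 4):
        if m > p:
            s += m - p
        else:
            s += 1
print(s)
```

m=1,p=1: not 1>1, s = 0+1 = 1
m=1,p=2: not 1>2, s = 1+1 = 2
m=1,p=3: not 1>3, s = 2+1 = 3
m=2,p=1: 2>1, s = 3+1 = 4
m=2,p=2: not 2>2, s = 4+1 = 5
m=2,p=3: not 2>3, s = 5+1 = 6
m=3,p=1: 3>1, s = 6+2 = 8
m=3,p=2: 3>2, s = 8+1 = 9
m=3,p=3: not 3>3, s = 9+1 = 10
m=4,p=1: 4>1, s = 10+3 = 13
m=4,p=2: 4>2, s = 13+2 = 15
m=4,p=3: 4>3, s = 15+1 = 16

16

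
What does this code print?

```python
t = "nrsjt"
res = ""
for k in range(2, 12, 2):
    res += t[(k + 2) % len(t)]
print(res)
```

trjns

k=2: add t[4]='t' → 't'
k=4: add t[1]='r' → 'tr'
k=6: add t[3]='j' → 'trj'
k=8: add t[0]='n' → 'trjn'
k=10: add t[2]='s' → 'trjns'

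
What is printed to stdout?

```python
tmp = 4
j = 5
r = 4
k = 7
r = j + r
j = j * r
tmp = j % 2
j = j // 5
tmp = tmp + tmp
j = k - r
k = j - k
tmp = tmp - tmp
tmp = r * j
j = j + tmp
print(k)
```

r = 5+4 = 9
j = 5*9 = 45
tmp = 45%2 = 1
j = 45//5 = 9
tmp = 1+1 = 2
j = 7-9 = -2
k = (-2)-7 = -9
tmp = 2-2 = 0
tmp = 9*(-2) = -18
j = (-2)+(-18) = -20

-9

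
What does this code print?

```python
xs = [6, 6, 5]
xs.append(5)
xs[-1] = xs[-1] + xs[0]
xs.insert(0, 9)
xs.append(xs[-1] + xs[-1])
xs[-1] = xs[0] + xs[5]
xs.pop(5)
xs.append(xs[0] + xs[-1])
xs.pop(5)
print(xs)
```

[9, 6, 6, 5, 11]

append 5 → [6, 6, 5, 5]
xs[-1] = xs[-1]+xs[0] = 5+6 = 11 → [6, 6, 5, 11]
insert 9 at 0 → [9, 6, 6, 5, 11]
append xs[-1]+xs[-1] = 11+11 = 22 → [9, 6, 6, 5, 11, 22]
xs[-1] = xs[0]+xs[5] = 9+22 = 31 → [9, 6, 6, 5, 11, 31]
pop(5) removes 31 → [9, 6, 6, 5, 11]
append xs[0]+xs[-1] = 9+11 = 20 → [9, 6, 6, 5, 11, 20]
pop(5) removes 20 → [9, 6, 6, 5, 11]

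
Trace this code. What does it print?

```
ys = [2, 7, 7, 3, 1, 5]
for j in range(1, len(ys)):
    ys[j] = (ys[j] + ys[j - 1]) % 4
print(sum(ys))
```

7

j=1: ys[1] = (7+2)%4 = 1 → [2, 1, 7, 3, 1, 5]
j=2: ys[2] = (7+1)%4 = 0 → [2, 1, 0, 3, 1, 5]
j=3: ys[3] = (3+0)%4 = 3 → [2, 1, 0, 3, 1, 5]
j=4: ys[4] = (1+3)%4 = 0 → [2, 1, 0, 3, 0, 5]
j=5: ys[5] = (5+0)%4 = 1 → [2, 1, 0, 3, 0, 1]
sum = 7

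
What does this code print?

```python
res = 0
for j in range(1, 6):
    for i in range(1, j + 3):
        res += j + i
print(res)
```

j=1,i=1: res = 0+2 = 2
j=1,i=2: res = 2+3 = 5
j=1,i=3: res = 5+4 = 9
j=2,i=1: res = 9+3 = 12
j=2,i=2: res = 12+4 = 16
j=2,i=3: res = 16+5 = 21
j=2,i=4: res = 21+6 = 27
j=3,i=1: res = 27+4 = 31
j=3,i=2: res = 31+5 = 36
j=3,i=3: res = 36+6 = 42
j=3,i=4: res = 42+7 = 49
j=3,i=5: res = 49+8 = 57
j=4,i=1: res = 57+5 = 62
j=4,i=2: res = 62+6 = 68
j=4,i=3: res = 68+7 = 75
j=4,i=4: res = 75+8 = 83
j=4,i=5: res = 83+9 = 92
j=4,i=6: res = 92+10 = 102
j=5,i=1: res = 102+6 = 108
j=5,i=2: res = 108+7 = 115
j=5,i=3: res = 115+8 = 123
j=5,i=4: res = 123+9 = 132
j=5,i=5: res = 132+10 = 142
j=5,i=6: res = 142+11 = 153
j=5,i=7: res = 153+12 = 165

165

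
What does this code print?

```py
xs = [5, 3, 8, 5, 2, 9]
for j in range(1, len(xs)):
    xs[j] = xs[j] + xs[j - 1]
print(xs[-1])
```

32

j=1: xs[1] = 3+5 = 8 → [5, 8, 8, 5, 2, 9]
j=2: xs[2] = 8+8 = 16 → [5, 8, 16, 5, 2, 9]
j=3: xs[3] = 5+16 = 21 → [5, 8, 16, 21, 2, 9]
j=4: xs[4] = 2+21 = 23 → [5, 8, 16, 21, 23, 9]
j=5: xs[5] = 9+23 = 32 → [5, 8, 16, 21, 23, 32]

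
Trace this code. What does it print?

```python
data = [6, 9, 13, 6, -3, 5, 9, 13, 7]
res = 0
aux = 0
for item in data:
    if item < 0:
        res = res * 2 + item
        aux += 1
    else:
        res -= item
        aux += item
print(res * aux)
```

item=6: not <0, res = 0-6 = -6; aux=6
item=9: not <0, res = (-6)-9 = -15; aux=15
item=13: not <0, res = (-15)-13 = -28; aux=28
item=6: not <0, res = (-28)-6 = -34; aux=34
item=-3: <0, res = (-34)*2+(-3) = -71; aux=35
item=5: not <0, res = (-71)-5 = -76; aux=40
item=9: not <0, res = (-76)-9 = -85; aux=49
item=13: not <0, res = (-85)-13 = -98; aux=62
item=7: not <0, res = (-98)-7 = -105; aux=69
res*aux = (-105)*69 = -7245

-7245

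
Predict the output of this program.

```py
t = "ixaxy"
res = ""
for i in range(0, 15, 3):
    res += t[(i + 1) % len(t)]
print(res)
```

xyaix

i=0: add t[1]='x' → 'x'
i=3: add t[4]='y' → 'xy'
i=6: add t[2]='a' → 'xya'
i=9: add t[0]='i' → 'xyai'
i=12: add t[3]='x' → 'xyaix'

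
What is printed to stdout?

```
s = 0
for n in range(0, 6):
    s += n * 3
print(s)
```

45

n=0: s = 0+0*3 = 0
n=1: s = 0+1*3 = 3
n=2: s = 3+2*3 = 9
n=3: s = 9+3*3 = 18
n=4: s = 18+4*3 = 30
n=5: s = 30+5*3 = 45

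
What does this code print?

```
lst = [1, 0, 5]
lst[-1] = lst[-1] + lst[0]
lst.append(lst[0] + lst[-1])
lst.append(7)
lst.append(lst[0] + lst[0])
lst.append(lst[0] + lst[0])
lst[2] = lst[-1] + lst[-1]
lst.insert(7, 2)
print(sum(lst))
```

lst[-1] = lst[-1]+lst[0] = 5+1 = 6 → [1, 0, 6]
append lst[0]+lst[-1] = 1+6 = 7 → [1, 0, 6, 7]
append 7 → [1, 0, 6, 7, 7]
append lst[0]+lst[0] = 1+1 = 2 → [1, 0, 6, 7, 7, 2]
append lst[0]+lst[0] = 1+1 = 2 → [1, 0, 6, 7, 7, 2, 2]
lst[2] = lst[-1]+lst[-1] = 2+2 = 4 → [1, 0, 4, 7, 7, 2, 2]
insert 2 at 7 → [1, 0, 4, 7, 7, 2, 2, 2]
sum = 25

25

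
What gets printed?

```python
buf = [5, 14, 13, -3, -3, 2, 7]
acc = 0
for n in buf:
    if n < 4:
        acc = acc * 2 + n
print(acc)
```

n=5: not <4
n=14: not <4
n=13: not <4
n=-3: <4, acc = 0*2+(-3) = -3
n=-3: <4, acc = (-3)*2+(-3) = -9
n=2: <4, acc = (-9)*2+2 = -16
n=7: not <4

-16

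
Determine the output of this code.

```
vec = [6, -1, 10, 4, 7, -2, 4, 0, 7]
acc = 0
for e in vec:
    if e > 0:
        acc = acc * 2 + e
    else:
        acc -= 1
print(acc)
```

389

e=6: >0, acc = 0*2+6 = 6
e=-1: not >0, acc = 6-1 = 5
e=10: >0, acc = 5*2+10 = 20
e=4: >0, acc = 20*2+4 = 44
e=7: >0, acc = 44*2+7 = 95
e=-2: not >0, acc = 95-1 = 94
e=4: >0, acc = 94*2+4 = 192
e=0: not >0, acc = 192-1 = 191
e=7: >0, acc = 191*2+7 = 389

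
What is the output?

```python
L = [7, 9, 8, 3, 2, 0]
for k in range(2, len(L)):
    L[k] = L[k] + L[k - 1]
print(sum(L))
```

97

k=2: L[2] = 8+9 = 17 → [7, 9, 17, 3, 2, 0]
k=3: L[3] = 3+17 = 20 → [7, 9, 17, 20, 2, 0]
k=4: L[4] = 2+20 = 22 → [7, 9, 17, 20, 22, 0]
k=5: L[5] = 0+22 = 22 → [7, 9, 17, 20, 22, 22]
sum = 97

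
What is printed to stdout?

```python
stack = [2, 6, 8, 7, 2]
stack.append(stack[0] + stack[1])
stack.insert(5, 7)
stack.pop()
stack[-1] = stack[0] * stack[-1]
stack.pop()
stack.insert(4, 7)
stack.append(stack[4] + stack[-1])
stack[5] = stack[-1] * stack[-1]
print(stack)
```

[2, 6, 8, 7, 7, 81, 9]

append stack[0]+stack[1] = 2+6 = 8 → [2, 6, 8, 7, 2, 8]
insert 7 at 5 → [2, 6, 8, 7, 2, 7, 8]
pop() removes 8 → [2, 6, 8, 7, 2, 7]
stack[-1] = stack[0]*stack[-1] = 2*7 = 14 → [2, 6, 8, 7, 2, 14]
pop() removes 14 → [2, 6, 8, 7, 2]
insert 7 at 4 → [2, 6, 8, 7, 7, 2]
append stack[4]+stack[-1] = 7+2 = 9 → [2, 6, 8, 7, 7, 2, 9]
stack[5] = stack[-1]*stack[-1] = 9*9 = 81 → [2, 6, 8, 7, 7, 81, 9]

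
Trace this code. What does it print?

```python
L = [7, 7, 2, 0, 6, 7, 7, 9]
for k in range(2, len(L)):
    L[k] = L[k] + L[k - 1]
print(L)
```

[7, 7, 9, 9, 15, 22, 29, 38]

k=2: L[2] = 2+7 = 9 → [7, 7, 9, 0, 6, 7, 7, 9]
k=3: L[3] = 0+9 = 9 → [7, 7, 9, 9, 6, 7, 7, 9]
k=4: L[4] = 6+9 = 15 → [7, 7, 9, 9, 15, 7, 7, 9]
k=5: L[5] = 7+15 = 22 → [7, 7, 9, 9, 15, 22, 7, 9]
k=6: L[6] = 7+22 = 29 → [7, 7, 9, 9, 15, 22, 29, 9]
k=7: L[7] = 9+29 = 38 → [7, 7, 9, 9, 15, 22, 29, 38]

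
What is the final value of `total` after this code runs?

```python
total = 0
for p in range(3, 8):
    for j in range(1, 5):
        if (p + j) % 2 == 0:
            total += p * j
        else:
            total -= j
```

94

p=3,j=1: even sum, total = 0+3 = 3
p=3,j=2: odd sum, total = 3-2 = 1
p=3,j=3: even sum, total = 1+9 = 10
p=3,j=4: odd sum, total = 10-4 = 6
p=4,j=1: odd sum, total = 6-1 = 5
p=4,j=2: even sum, total = 5+8 = 13
p=4,j=3: odd sum, total = 13-3 = 10
p=4,j=4: even sum, total = 10+16 = 26
p=5,j=1: even sum, total = 26+5 = 31
p=5,j=2: odd sum, total = 31-2 = 29
p=5,j=3: even sum, total = 29+15 = 44
p=5,j=4: odd sum, total = 44-4 = 40
p=6,j=1: odd sum, total = 40-1 = 39
p=6,j=2: even sum, total = 39+12 = 51
p=6,j=3: odd sum, total = 51-3 = 48
p=6,j=4: even sum, total = 48+24 = 72
p=7,j=1: even sum, total = 72+7 = 79
p=7,j=2: odd sum, total = 79-2 = 77
p=7,j=3: even sum, total = 77+21 = 98
p=7,j=4: odd sum, total = 98-4 = 94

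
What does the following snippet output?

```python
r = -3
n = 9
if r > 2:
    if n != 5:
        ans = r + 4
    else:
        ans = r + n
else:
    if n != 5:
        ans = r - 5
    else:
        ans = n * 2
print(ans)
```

r=-3, n=9
r > 2 is False; n != 5 is True
→ ans = r - 5 = -8

-8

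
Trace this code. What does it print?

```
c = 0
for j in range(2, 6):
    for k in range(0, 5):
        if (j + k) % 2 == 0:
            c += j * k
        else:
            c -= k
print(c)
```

j=2,k=0: even sum, c = 0+0 = 0
j=2,k=1: odd sum, c = 0-1 = -1
j=2,k=2: even sum, c = (-1)+4 = 3
j=2,k=3: odd sum, c = 3-3 = 0
j=2,k=4: even sum, c = 0+8 = 8
j=3,k=0: odd sum, c = 8-0 = 8
j=3,k=1: even sum, c = 8+3 = 11
j=3,k=2: odd sum, c = 11-2 = 9
j=3,k=3: even sum, c = 9+9 = 18
j=3,k=4: odd sum, c = 18-4 = 14
j=4,k=0: even sum, c = 14+0 = 14
j=4,k=1: odd sum, c = 14-1 = 13
j=4,k=2: even sum, c = 13+8 = 21
j=4,k=3: odd sum, c = 21-3 = 18
j=4,k=4: even sum, c = 18+16 = 34
j=5,k=0: odd sum, c = 34-0 = 34
j=5,k=1: even sum, c = 34+5 = 39
j=5,k=2: odd sum, c = 39-2 = 37
j=5,k=3: even sum, c = 37+15 = 52
j=5,k=4: odd sum, c = 52-4 = 48

48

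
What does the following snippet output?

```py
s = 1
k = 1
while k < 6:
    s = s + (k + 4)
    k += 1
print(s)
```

36

k=1: s = 1+5 = 6
k=2: s = 6+6 = 12
k=3: s = 12+7 = 19
k=4: s = 19+8 = 27
k=5: s = 27+9 = 36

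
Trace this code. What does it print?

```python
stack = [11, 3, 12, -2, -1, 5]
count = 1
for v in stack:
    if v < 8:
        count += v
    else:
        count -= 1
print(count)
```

v=11: not <8, count = 1-1 = 0
v=3: <8, count = 0+3 = 3
v=12: not <8, count = 3-1 = 2
v=-2: <8, count = 2+(-2) = 0
v=-1: <8, count = 0+(-1) = -1
v=5: <8, count = (-1)+5 = 4

4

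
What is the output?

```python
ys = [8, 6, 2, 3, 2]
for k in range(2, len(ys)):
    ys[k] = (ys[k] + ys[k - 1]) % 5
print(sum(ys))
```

k=2: ys[2] = (2+6)%5 = 3 → [8, 6, 3, 3, 2]
k=3: ys[3] = (3+3)%5 = 1 → [8, 6, 3, 1, 2]
k=4: ys[4] = (2+1)%5 = 3 → [8, 6, 3, 1, 3]
sum = 21

21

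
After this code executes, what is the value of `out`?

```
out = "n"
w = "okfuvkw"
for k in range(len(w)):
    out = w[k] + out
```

'wkvufkon'

k=0: prepend 'o' → 'on'
k=1: prepend 'k' → 'kon'
k=2: prepend 'f' → 'fkon'
k=3: prepend 'u' → 'ufkon'
k=4: prepend 'v' → 'vufkon'
k=5: prepend 'k' → 'kvufkon'
k=6: prepend 'w' → 'wkvufkon'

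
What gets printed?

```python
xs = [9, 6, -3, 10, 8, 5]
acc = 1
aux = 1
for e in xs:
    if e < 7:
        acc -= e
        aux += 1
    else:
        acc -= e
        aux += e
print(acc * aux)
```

-1054

e=9: not <7, acc = 1-9 = -8; aux=10
e=6: <7, acc = (-8)-6 = -14; aux=11
e=-3: <7, acc = (-14)-(-3) = -11; aux=12
e=10: not <7, acc = (-11)-10 = -21; aux=22
e=8: not <7, acc = (-21)-8 = -29; aux=30
e=5: <7, acc = (-29)-5 = -34; aux=31
acc*aux = (-34)*31 = -1054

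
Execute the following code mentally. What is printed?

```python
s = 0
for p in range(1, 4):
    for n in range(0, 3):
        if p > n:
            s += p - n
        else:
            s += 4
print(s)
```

p=1,n=0: 1>0, s = 0+1 = 1
p=1,n=1: not 1>1, s = 1+4 = 5
p=1,n=2: not 1>2, s = 5+4 = 9
p=2,n=0: 2>0, s = 9+2 = 11
p=2,n=1: 2>1, s = 11+1 = 12
p=2,n=2: not 2>2, s = 12+4 = 16
p=3,n=0: 3>0, s = 16+3 = 19
p=3,n=1: 3>1, s = 19+2 = 21
p=3,n=2: 3>2, s = 21+1 = 22

22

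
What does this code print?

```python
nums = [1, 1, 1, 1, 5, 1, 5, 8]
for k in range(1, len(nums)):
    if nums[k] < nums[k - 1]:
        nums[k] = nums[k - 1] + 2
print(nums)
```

k=1: 1>=1, unchanged → [1, 1, 1, 1, 5, 1, 5, 8]
k=2: 1>=1, unchanged → [1, 1, 1, 1, 5, 1, 5, 8]
k=3: 1>=1, unchanged → [1, 1, 1, 1, 5, 1, 5, 8]
k=4: 5>=1, unchanged → [1, 1, 1, 1, 5, 1, 5, 8]
k=5: 1<5, nums[5] = 5+2 = 7 → [1, 1, 1, 1, 5, 7, 5, 8]
k=6: 5<7, nums[6] = 7+2 = 9 → [1, 1, 1, 1, 5, 7, 9, 8]
k=7: 8<9, nums[7] = 9+2 = 11 → [1, 1, 1, 1, 5, 7, 9, 11]

[1, 1, 1, 1, 5, 7, 9, 11]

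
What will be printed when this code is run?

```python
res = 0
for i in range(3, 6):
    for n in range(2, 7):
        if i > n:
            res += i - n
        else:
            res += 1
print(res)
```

i=3,n=2: 3>2, res = 0+1 = 1
i=3,n=3: not 3>3, res = 1+1 = 2
i=3,n=4: not 3>4, res = 2+1 = 3
i=3,n=5: not 3>5, res = 3+1 = 4
i=3,n=6: not 3>6, res = 4+1 = 5
i=4,n=2: 4>2, res = 5+2 = 7
i=4,n=3: 4>3, res = 7+1 = 8
i=4,n=4: not 4>4, res = 8+1 = 9
i=4,n=5: not 4>5, res = 9+1 = 10
i=4,n=6: not 4>6, res = 10+1 = 11
i=5,n=2: 5>2, res = 11+3 = 14
i=5,n=3: 5>3, res = 14+2 = 16
i=5,n=4: 5>4, res = 16+1 = 17
i=5,n=5: not 5>5, res = 17+1 = 18
i=5,n=6: not 5>6, res = 18+1 = 19

19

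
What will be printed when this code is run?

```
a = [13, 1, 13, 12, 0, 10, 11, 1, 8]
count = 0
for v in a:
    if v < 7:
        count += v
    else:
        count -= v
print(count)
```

v=13: not <7, count = 0-13 = -13
v=1: <7, count = (-13)+1 = -12
v=13: not <7, count = (-12)-13 = -25
v=12: not <7, count = (-25)-12 = -37
v=0: <7, count = (-37)+0 = -37
v=10: not <7, count = (-37)-10 = -47
v=11: not <7, count = (-47)-11 = -58
v=1: <7, count = (-58)+1 = -57
v=8: not <7, count = (-57)-8 = -65

-65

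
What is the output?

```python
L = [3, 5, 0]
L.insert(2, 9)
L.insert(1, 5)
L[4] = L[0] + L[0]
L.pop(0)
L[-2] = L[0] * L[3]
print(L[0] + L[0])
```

insert 9 at 2 → [3, 5, 9, 0]
insert 5 at 1 → [3, 5, 5, 9, 0]
L[4] = L[0]+L[0] = 3+3 = 6 → [3, 5, 5, 9, 6]
pop(0) removes 3 → [5, 5, 9, 6]
L[-2] = L[0]*L[3] = 5*6 = 30 → [5, 5, 30, 6]
L[0]+L[0] = 5+5 = 10

10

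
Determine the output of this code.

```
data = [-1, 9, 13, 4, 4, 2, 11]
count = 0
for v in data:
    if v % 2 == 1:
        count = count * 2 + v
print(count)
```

65

v=-1: odd, count = 0*2+(-1) = -1
v=9: odd, count = (-1)*2+9 = 7
v=13: odd, count = 7*2+13 = 27
v=4: not odd
v=4: not odd
v=2: not odd
v=11: odd, count = 27*2+11 = 65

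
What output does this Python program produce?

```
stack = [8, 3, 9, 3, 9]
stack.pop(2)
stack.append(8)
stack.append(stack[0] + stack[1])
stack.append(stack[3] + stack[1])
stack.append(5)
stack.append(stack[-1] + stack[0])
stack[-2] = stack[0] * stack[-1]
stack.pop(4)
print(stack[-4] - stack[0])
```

pop(2) removes 9 → [8, 3, 3, 9]
append 8 → [8, 3, 3, 9, 8]
append stack[0]+stack[1] = 8+3 = 11 → [8, 3, 3, 9, 8, 11]
append stack[3]+stack[1] = 9+3 = 12 → [8, 3, 3, 9, 8, 11, 12]
append 5 → [8, 3, 3, 9, 8, 11, 12, 5]
append stack[-1]+stack[0] = 5+8 = 13 → [8, 3, 3, 9, 8, 11, 12, 5, 13]
stack[-2] = stack[0]*stack[-1] = 8*13 = 104 → [8, 3, 3, 9, 8, 11, 12, 104, 13]
pop(4) removes 8 → [8, 3, 3, 9, 11, 12, 104, 13]
stack[-4]-stack[0] = 11-8 = 3

3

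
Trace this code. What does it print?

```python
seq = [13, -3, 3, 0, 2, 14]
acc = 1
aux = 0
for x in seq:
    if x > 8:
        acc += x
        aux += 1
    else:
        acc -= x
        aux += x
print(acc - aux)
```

22

x=13: >8, acc = 1+13 = 14; aux=1
x=-3: not >8, acc = 14-(-3) = 17; aux=-2
x=3: not >8, acc = 17-3 = 14; aux=1
x=0: not >8, acc = 14-0 = 14; aux=1
x=2: not >8, acc = 14-2 = 12; aux=3
x=14: >8, acc = 12+14 = 26; aux=4
acc-aux = 26-4 = 22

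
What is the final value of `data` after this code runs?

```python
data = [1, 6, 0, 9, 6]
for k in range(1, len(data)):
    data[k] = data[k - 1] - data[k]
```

[1, -5, -5, -14, -20]

k=1: data[1] = 1-6 = -5 → [1, -5, 0, 9, 6]
k=2: data[2] = (-5)-0 = -5 → [1, -5, -5, 9, 6]
k=3: data[3] = (-5)-9 = -14 → [1, -5, -5, -14, 6]
k=4: data[4] = (-14)-6 = -20 → [1, -5, -5, -14, -20]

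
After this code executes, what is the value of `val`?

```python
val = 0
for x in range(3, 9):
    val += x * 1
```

33

x=3: val = 0+3*1 = 3
x=4: val = 3+4*1 = 7
x=5: val = 7+5*1 = 12
x=6: val = 12+6*1 = 18
x=7: val = 18+7*1 = 25
x=8: val = 25+8*1 = 33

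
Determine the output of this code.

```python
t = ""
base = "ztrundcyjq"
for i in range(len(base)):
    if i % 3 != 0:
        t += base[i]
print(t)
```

i=0: skip
i=1: add 't' → 't'
i=2: add 'r' → 'tr'
i=3: skip
i=4: add 'n' → 'trn'
i=5: add 'd' → 'trnd'
i=6: skip
i=7: add 'y' → 'trndy'
i=8: add 'j' → 'trndyj'
i=9: skip

trndyj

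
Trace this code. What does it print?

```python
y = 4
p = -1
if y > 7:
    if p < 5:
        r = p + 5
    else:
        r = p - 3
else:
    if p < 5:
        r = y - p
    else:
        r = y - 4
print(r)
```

y=4, p=-1
y > 7 is False; p < 5 is True
→ r = y - p = 5

5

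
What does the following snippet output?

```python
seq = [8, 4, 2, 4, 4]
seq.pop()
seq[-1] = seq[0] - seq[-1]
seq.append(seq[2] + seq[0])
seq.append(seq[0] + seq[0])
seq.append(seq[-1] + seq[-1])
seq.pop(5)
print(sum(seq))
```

60

pop() removes 4 → [8, 4, 2, 4]
seq[-1] = seq[0]-seq[-1] = 8-4 = 4 → [8, 4, 2, 4]
append seq[2]+seq[0] = 2+8 = 10 → [8, 4, 2, 4, 10]
append seq[0]+seq[0] = 8+8 = 16 → [8, 4, 2, 4, 10, 16]
append seq[-1]+seq[-1] = 16+16 = 32 → [8, 4, 2, 4, 10, 16, 32]
pop(5) removes 16 → [8, 4, 2, 4, 10, 32]
sum = 60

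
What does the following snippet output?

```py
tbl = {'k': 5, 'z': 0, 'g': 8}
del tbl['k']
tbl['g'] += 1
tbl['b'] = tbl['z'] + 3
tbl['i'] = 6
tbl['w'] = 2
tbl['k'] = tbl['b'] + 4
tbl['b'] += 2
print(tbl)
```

del 'k' → {'z': 0, 'g': 8}
tbl['g'] = 8+1 = 9 → {'z': 0, 'g': 9}
tbl['b'] = tbl['z']+3 = 3 → {'z': 0, 'g': 9, 'b': 3}
tbl['i'] = 6 → {'z': 0, 'g': 9, 'b': 3, 'i': 6}
tbl['w'] = 2 → {'z': 0, 'g': 9, 'b': 3, 'i': 6, 'w': 2}
tbl['k'] = tbl['b']+4 = 7 → {'z': 0, 'g': 9, 'b': 3, 'i': 6, 'w': 2, 'k': 7}
tbl['b'] = 3+2 = 5 → {'z': 0, 'g': 9, 'b': 5, 'i': 6, 'w': 2, 'k': 7}

{'z': 0, 'g': 9, 'b': 5, 'i': 6, 'w': 2, 'k': 7}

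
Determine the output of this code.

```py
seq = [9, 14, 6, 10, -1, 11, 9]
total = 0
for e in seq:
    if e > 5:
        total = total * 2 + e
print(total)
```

e=9: >5, total = 0*2+9 = 9
e=14: >5, total = 9*2+14 = 32
e=6: >5, total = 32*2+6 = 70
e=10: >5, total = 70*2+10 = 150
e=-1: not >5
e=11: >5, total = 150*2+11 = 311
e=9: >5, total = 311*2+9 = 631

631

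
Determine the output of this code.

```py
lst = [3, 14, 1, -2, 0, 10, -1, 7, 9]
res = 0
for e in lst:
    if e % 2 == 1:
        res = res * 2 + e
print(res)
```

75

e=3: odd, res = 0*2+3 = 3
e=14: not odd
e=1: odd, res = 3*2+1 = 7
e=-2: not odd
e=0: not odd
e=10: not odd
e=-1: odd, res = 7*2+(-1) = 13
e=7: odd, res = 13*2+7 = 33
e=9: odd, res = 33*2+9 = 75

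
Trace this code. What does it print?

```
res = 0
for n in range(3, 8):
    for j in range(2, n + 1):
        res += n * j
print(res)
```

n=3,j=2: res = 0+6 = 6
n=3,j=3: res = 6+9 = 15
n=4,j=2: res = 15+8 = 23
n=4,j=3: res = 23+12 = 35
n=4,j=4: res = 35+16 = 51
n=5,j=2: res = 51+10 = 61
n=5,j=3: res = 61+15 = 76
n=5,j=4: res = 76+20 = 96
n=5,j=5: res = 96+25 = 121
n=6,j=2: res = 121+12 = 133
n=6,j=3: res = 133+18 = 151
n=6,j=4: res = 151+24 = 175
n=6,j=5: res = 175+30 = 205
n=6,j=6: res = 205+36 = 241
n=7,j=2: res = 241+14 = 255
n=7,j=3: res = 255+21 = 276
n=7,j=4: res = 276+28 = 304
n=7,j=5: res = 304+35 = 339
n=7,j=6: res = 339+42 = 381
n=7,j=7: res = 381+49 = 430

430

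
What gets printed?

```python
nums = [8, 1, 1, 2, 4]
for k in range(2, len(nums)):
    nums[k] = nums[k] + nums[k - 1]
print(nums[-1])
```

k=2: nums[2] = 1+1 = 2 → [8, 1, 2, 2, 4]
k=3: nums[3] = 2+2 = 4 → [8, 1, 2, 4, 4]
k=4: nums[4] = 4+4 = 8 → [8, 1, 2, 4, 8]

8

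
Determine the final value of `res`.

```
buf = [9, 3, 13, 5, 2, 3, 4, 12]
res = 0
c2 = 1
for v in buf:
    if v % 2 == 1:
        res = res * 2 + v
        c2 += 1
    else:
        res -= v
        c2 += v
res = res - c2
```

v=9: odd, res = 0*2+9 = 9; c2=2
v=3: odd, res = 9*2+3 = 21; c2=3
v=13: odd, res = 21*2+13 = 55; c2=4
v=5: odd, res = 55*2+5 = 115; c2=5
v=2: not odd, res = 115-2 = 113; c2=7
v=3: odd, res = 113*2+3 = 229; c2=8
v=4: not odd, res = 229-4 = 225; c2=12
v=12: not odd, res = 225-12 = 213; c2=24
res-c2 = 213-24 = 189

189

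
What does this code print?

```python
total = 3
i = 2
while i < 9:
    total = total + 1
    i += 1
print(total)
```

10

i=2: total = 3+1 = 4
i=3: total = 4+1 = 5
i=4: total = 5+1 = 6
i=5: total = 6+1 = 7
i=6: total = 7+1 = 8
i=7: total = 8+1 = 9
i=8: total = 9+1 = 10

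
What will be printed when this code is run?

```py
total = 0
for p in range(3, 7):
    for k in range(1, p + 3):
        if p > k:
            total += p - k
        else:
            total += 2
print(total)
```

p=3,k=1: 3>1, total = 0+2 = 2
p=3,k=2: 3>2, total = 2+1 = 3
p=3,k=3: not 3>3, total = 3+2 = 5
p=3,k=4: not 3>4, total = 5+2 = 7
p=3,k=5: not 3>5, total = 7+2 = 9
p=4,k=1: 4>1, total = 9+3 = 12
p=4,k=2: 4>2, total = 12+2 = 14
p=4,k=3: 4>3, total = 14+1 = 15
p=4,k=4: not 4>4, total = 15+2 = 17
p=4,k=5: not 4>5, total = 17+2 = 19
p=4,k=6: not 4>6, total = 19+2 = 21
p=5,k=1: 5>1, total = 21+4 = 25
p=5,k=2: 5>2, total = 25+3 = 28
p=5,k=3: 5>3, total = 28+2 = 30
p=5,k=4: 5>4, total = 30+1 = 31
p=5,k=5: not 5>5, total = 31+2 = 33
p=5,k=6: not 5>6, total = 33+2 = 35
p=5,k=7: not 5>7, total = 35+2 = 37
p=6,k=1: 6>1, total = 37+5 = 42
p=6,k=2: 6>2, total = 42+4 = 46
p=6,k=3: 6>3, total = 46+3 = 49
p=6,k=4: 6>4, total = 49+2 = 51
p=6,k=5: 6>5, total = 51+1 = 52
p=6,k=6: not 6>6, total = 52+2 = 54
p=6,k=7: not 6>7, total = 54+2 = 56
p=6,k=8: not 6>8, total = 56+2 = 58

58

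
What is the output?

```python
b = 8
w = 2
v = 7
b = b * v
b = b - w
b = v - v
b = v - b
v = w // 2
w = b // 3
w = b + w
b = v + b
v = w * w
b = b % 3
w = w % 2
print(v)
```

81

b = 8*7 = 56
b = 56-2 = 54
b = 7-7 = 0
b = 7-0 = 7
v = 2//2 = 1
w = 7//3 = 2
w = 7+2 = 9
b = 1+7 = 8
v = 9*9 = 81
b = 8%3 = 2
w = 9%2 = 1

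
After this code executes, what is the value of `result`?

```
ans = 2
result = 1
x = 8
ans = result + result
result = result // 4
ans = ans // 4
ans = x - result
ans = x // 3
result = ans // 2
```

1

ans = 1+1 = 2
result = 1//4 = 0
ans = 2//4 = 0
ans = 8-0 = 8
ans = 8//3 = 2
result = 2//2 = 1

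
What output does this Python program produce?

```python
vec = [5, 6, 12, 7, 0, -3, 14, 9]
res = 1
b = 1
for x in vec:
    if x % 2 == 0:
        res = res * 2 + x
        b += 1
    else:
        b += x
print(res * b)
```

2898

x=5: not even; b=6
x=6: even, res = 1*2+6 = 8; b=7
x=12: even, res = 8*2+12 = 28; b=8
x=7: not even; b=15
x=0: even, res = 28*2+0 = 56; b=16
x=-3: not even; b=13
x=14: even, res = 56*2+14 = 126; b=14
x=9: not even; b=23
res*b = 126*23 = 2898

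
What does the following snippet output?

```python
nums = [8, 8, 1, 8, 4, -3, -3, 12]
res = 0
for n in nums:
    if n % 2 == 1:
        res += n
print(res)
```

-5

n=8: not odd
n=8: not odd
n=1: odd, res = 0+1 = 1
n=8: not odd
n=4: not odd
n=-3: odd, res = 1+(-3) = -2
n=-3: odd, res = (-2)+(-3) = -5
n=12: not odd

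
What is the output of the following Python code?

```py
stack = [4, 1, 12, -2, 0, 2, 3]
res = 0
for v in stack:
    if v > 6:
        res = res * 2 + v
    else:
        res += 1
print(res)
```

v=4: not >6, res = 0+1 = 1
v=1: not >6, res = 1+1 = 2
v=12: >6, res = 2*2+12 = 16
v=-2: not >6, res = 16+1 = 17
v=0: not >6, res = 17+1 = 18
v=2: not >6, res = 18+1 = 19
v=3: not >6, res = 19+1 = 20

20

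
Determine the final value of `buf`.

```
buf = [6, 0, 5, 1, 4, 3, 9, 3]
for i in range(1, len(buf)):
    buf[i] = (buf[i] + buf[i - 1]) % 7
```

i=1: buf[1] = (0+6)%7 = 6 → [6, 6, 5, 1, 4, 3, 9, 3]
i=2: buf[2] = (5+6)%7 = 4 → [6, 6, 4, 1, 4, 3, 9, 3]
i=3: buf[3] = (1+4)%7 = 5 → [6, 6, 4, 5, 4, 3, 9, 3]
i=4: buf[4] = (4+5)%7 = 2 → [6, 6, 4, 5, 2, 3, 9, 3]
i=5: buf[5] = (3+2)%7 = 5 → [6, 6, 4, 5, 2, 5, 9, 3]
i=6: buf[6] = (9+5)%7 = 0 → [6, 6, 4, 5, 2, 5, 0, 3]
i=7: buf[7] = (3+0)%7 = 3 → [6, 6, 4, 5, 2, 5, 0, 3]

[6, 6, 4, 5, 2, 5, 0, 3]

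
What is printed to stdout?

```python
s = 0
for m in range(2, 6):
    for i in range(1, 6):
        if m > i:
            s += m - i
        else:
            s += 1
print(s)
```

30

m=2,i=1: 2>1, s = 0+1 = 1
m=2,i=2: not 2>2, s = 1+1 = 2
m=2,i=3: not 2>3, s = 2+1 = 3
m=2,i=4: not 2>4, s = 3+1 = 4
m=2,i=5: not 2>5, s = 4+1 = 5
m=3,i=1: 3>1, s = 5+2 = 7
m=3,i=2: 3>2, s = 7+1 = 8
m=3,i=3: not 3>3, s = 8+1 = 9
m=3,i=4: not 3>4, s = 9+1 = 10
m=3,i=5: not 3>5, s = 10+1 = 11
m=4,i=1: 4>1, s = 11+3 = 14
m=4,i=2: 4>2, s = 14+2 = 16
m=4,i=3: 4>3, s = 16+1 = 17
m=4,i=4: not 4>4, s = 17+1 = 18
m=4,i=5: not 4>5, s = 18+1 = 19
m=5,i=1: 5>1, s = 19+4 = 23
m=5,i=2: 5>2, s = 23+3 = 26
m=5,i=3: 5>3, s = 26+2 = 28
m=5,i=4: 5>4, s = 28+1 = 29
m=5,i=5: not 5>5, s = 29+1 = 30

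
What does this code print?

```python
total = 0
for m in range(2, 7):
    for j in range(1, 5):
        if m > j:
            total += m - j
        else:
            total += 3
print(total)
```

52

m=2,j=1: 2>1, total = 0+1 = 1
m=2,j=2: not 2>2, total = 1+3 = 4
m=2,j=3: not 2>3, total = 4+3 = 7
m=2,j=4: not 2>4, total = 7+3 = 10
m=3,j=1: 3>1, total = 10+2 = 12
m=3,j=2: 3>2, total = 12+1 = 13
m=3,j=3: not 3>3, total = 13+3 = 16
m=3,j=4: not 3>4, total = 16+3 = 19
m=4,j=1: 4>1, total = 19+3 = 22
m=4,j=2: 4>2, total = 22+2 = 24
m=4,j=3: 4>3, total = 24+1 = 25
m=4,j=4: not 4>4, total = 25+3 = 28
m=5,j=1: 5>1, total = 28+4 = 32
m=5,j=2: 5>2, total = 32+3 = 35
m=5,j=3: 5>3, total = 35+2 = 37
m=5,j=4: 5>4, total = 37+1 = 38
m=6,j=1: 6>1, total = 38+5 = 43
m=6,j=2: 6>2, total = 43+4 = 47
m=6,j=3: 6>3, total = 47+3 = 50
m=6,j=4: 6>4, total = 50+2 = 52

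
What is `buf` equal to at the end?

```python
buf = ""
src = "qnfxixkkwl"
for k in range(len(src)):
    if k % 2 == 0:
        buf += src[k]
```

k=0: add 'q' → 'q'
k=1: skip
k=2: add 'f' → 'qf'
k=3: skip
k=4: add 'i' → 'qfi'
k=5: skip
k=6: add 'k' → 'qfik'
k=7: skip
k=8: add 'w' → 'qfikw'
k=9: skip

'qfikw'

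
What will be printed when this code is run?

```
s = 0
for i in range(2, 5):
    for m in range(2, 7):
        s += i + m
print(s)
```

i=2,m=2: s = 0+4 = 4
i=2,m=3: s = 4+5 = 9
i=2,m=4: s = 9+6 = 15
i=2,m=5: s = 15+7 = 22
i=2,m=6: s = 22+8 = 30
i=3,m=2: s = 30+5 = 35
i=3,m=3: s = 35+6 = 41
i=3,m=4: s = 41+7 = 48
i=3,m=5: s = 48+8 = 56
i=3,m=6: s = 56+9 = 65
i=4,m=2: s = 65+6 = 71
i=4,m=3: s = 71+7 = 78
i=4,m=4: s = 78+8 = 86
i=4,m=5: s = 86+9 = 95
i=4,m=6: s = 95+10 = 105

105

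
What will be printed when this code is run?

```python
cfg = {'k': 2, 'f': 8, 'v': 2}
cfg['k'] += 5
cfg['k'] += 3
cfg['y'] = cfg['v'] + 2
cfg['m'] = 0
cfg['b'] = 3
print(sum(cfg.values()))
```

cfg['k'] = 2+5 = 7 → {'k': 7, 'f': 8, 'v': 2}
cfg['k'] = 7+3 = 10 → {'k': 10, 'f': 8, 'v': 2}
cfg['y'] = cfg['v']+2 = 4 → {'k': 10, 'f': 8, 'v': 2, 'y': 4}
cfg['m'] = 0 → {'k': 10, 'f': 8, 'v': 2, 'y': 4, 'm': 0}
cfg['b'] = 3 → {'k': 10, 'f': 8, 'v': 2, 'y': 4, 'm': 0, 'b': 3}
sum of values = 27

27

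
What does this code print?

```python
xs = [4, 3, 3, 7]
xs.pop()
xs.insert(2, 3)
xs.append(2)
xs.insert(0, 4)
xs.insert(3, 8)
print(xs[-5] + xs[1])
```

7

pop() removes 7 → [4, 3, 3]
insert 3 at 2 → [4, 3, 3, 3]
append 2 → [4, 3, 3, 3, 2]
insert 4 at 0 → [4, 4, 3, 3, 3, 2]
insert 8 at 3 → [4, 4, 3, 8, 3, 3, 2]
xs[-5]+xs[1] = 3+4 = 7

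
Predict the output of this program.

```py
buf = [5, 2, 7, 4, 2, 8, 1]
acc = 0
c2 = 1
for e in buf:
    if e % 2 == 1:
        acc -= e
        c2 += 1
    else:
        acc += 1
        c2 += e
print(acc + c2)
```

11

e=5: odd, acc = 0-5 = -5; c2=2
e=2: not odd, acc = (-5)+1 = -4; c2=4
e=7: odd, acc = (-4)-7 = -11; c2=5
e=4: not odd, acc = (-11)+1 = -10; c2=9
e=2: not odd, acc = (-10)+1 = -9; c2=11
e=8: not odd, acc = (-9)+1 = -8; c2=19
e=1: odd, acc = (-8)-1 = -9; c2=20
acc+c2 = (-9)+20 = 11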